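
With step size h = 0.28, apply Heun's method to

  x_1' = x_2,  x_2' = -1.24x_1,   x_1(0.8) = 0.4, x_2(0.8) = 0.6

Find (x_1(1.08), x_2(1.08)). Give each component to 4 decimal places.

Heun on (x_1,x_2): k1 = f(s_n, state_n); k2 = f(s_n + h, state_n + h·k1); state_{n+1} = state_n + (h/2)·(k1 + k2).
0.800000: (0.400000, 0.600000)
  k1 = (0.600000, -0.496000)
  predictor → (0.568000, 0.461120)
  k2 = (0.461120, -0.704320)
  → (0.548557, 0.431955)
(x_1(1.08), x_2(1.08)) ≈ (0.5486, 0.4320)

0.5486, 0.4320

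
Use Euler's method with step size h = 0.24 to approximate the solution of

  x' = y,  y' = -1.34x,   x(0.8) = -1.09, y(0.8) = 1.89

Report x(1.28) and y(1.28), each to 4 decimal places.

-0.0987, 2.4452

Euler on (x,y): x_{n+1} = x_n + h·x', y_{n+1} = y_n + h·y'.
0.800000: (-1.090000, 1.890000); f=(1.890000, 1.460600) → (-0.636400, 2.240544)
1.040000: (-0.636400, 2.240544); f=(2.240544, 0.852776) → (-0.098669, 2.445210)
(x(1.28), y(1.28)) ≈ (-0.0987, 2.4452)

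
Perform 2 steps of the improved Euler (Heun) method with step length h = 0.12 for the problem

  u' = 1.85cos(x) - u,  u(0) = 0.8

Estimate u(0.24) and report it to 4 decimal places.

1.0189

Heun: k1 = f(x_n, u_n); k2 = f(x_n + h, u_n + h·k1); u_{n+1} = u_n + (h/2)·(k1 + k2).
x=0.000000, u=0.800000:
  k1 = f(0.000000, 0.800000) = 1.050000
  k2 = f(0.120000, 0.926000) = 0.910696
  u ← 0.800000 + (0.12/2)·(1.050000 + 0.910696) = 0.917642
x=0.120000, u=0.917642:
  k1 = f(0.120000, 0.917642) = 0.919054
  k2 = f(0.240000, 1.027928) = 0.769047
  u ← 0.917642 + (0.12/2)·(0.919054 + 0.769047) = 1.018928
u(0.24) ≈ 1.0189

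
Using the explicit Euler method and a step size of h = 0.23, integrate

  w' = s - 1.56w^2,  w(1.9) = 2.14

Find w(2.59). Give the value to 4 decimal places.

1.2109

Euler: w_{n+1} = w_n + h·f(s_n, w_n).
s=1.900000, w=2.140000: f=-5.244176 → w ← 2.140000 + 0.23·(-5.244176) = 0.933840
s=2.130000, w=0.933840: f=0.769592 → w ← 0.933840 + 0.23·0.769592 = 1.110846
s=2.360000, w=1.110846: f=0.434994 → w ← 1.110846 + 0.23·0.434994 = 1.210894
w(2.59) ≈ 1.2109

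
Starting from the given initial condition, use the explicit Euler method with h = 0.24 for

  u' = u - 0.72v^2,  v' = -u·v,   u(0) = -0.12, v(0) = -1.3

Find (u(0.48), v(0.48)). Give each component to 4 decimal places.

-0.8557, -1.4789

Euler on (u,v): u_{n+1} = u_n + h·u', v_{n+1} = v_n + h·v'.
0.000000: (-0.120000, -1.300000); f=(-1.336800, -0.156000) → (-0.440832, -1.337440)
0.240000: (-0.440832, -1.337440); f=(-1.728729, -0.589586) → (-0.855727, -1.478941)
(u(0.48), v(0.48)) ≈ (-0.8557, -1.4789)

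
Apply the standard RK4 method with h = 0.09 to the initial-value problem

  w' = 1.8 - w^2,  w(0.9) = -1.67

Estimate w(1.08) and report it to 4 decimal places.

RK4: k1 = f(t_n, w_n); k2 = f(t_n + h/2, w_n + (h/2)·k1); k3 = f(t_n + h/2, w_n + (h/2)·k2); k4 = f(t_n + h, w_n + h·k3); w_{n+1} = w_n + (h/6)·(k1 + 2k2 + 2k3 + k4).
t=0.900000, w=-1.670000:
  k1 = f(0.900000, -1.670000) = -0.988900
  k2 = f(0.945000, -1.714500) = -1.139512
  k3 = f(0.945000, -1.721278) = -1.162798
  k4 = f(0.990000, -1.774652) = -1.349389
  w ← -1.670000 + (0.09/6)·(k1 + 2k2 + 2k3 + k4) = -1.774144
t=0.990000, w=-1.774144:
  k1 = f(0.990000, -1.774144) = -1.347586
  k2 = f(1.035000, -1.834785) = -1.566436
  k3 = f(1.035000, -1.844633) = -1.602672
  k4 = f(1.080000, -1.918384) = -1.880198
  w ← -1.774144 + (0.09/6)·(k1 + 2k2 + 2k3 + k4) = -1.917634
w(1.08) ≈ -1.9176

-1.9176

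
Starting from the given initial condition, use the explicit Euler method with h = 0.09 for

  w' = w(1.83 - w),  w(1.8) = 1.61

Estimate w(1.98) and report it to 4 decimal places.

Euler: w_{n+1} = w_n + h·f(x_n, w_n).
x=1.800000, w=1.610000: f=0.354200 → w ← 1.610000 + 0.09·0.354200 = 1.641878
x=1.890000, w=1.641878: f=0.308873 → w ← 1.641878 + 0.09·0.308873 = 1.669677
w(1.98) ≈ 1.6697

1.6697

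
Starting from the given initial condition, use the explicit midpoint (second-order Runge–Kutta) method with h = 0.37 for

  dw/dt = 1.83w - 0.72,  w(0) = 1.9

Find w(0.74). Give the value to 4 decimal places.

5.8684

Midpoint: k1 = f(t_n, w_n); k2 = f(t_n + h/2, w_n + (h/2)·k1); w_{n+1} = w_n + h·k2.
t=0.000000, w=1.900000:
  k1 = f(0.000000, 1.900000) = 2.757000
  k2 = f(0.185000, 2.410045) = 3.690382
  w ← 1.900000 + 0.37·3.690382 = 3.265441
t=0.370000, w=3.265441:
  k1 = f(0.370000, 3.265441) = 5.255758
  k2 = f(0.555000, 4.237757) = 7.035095
  w ← 3.265441 + 0.37·7.035095 = 5.868427
w(0.74) ≈ 5.8684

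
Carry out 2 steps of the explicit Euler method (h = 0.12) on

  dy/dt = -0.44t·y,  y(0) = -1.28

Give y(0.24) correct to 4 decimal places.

Euler: y_{n+1} = y_n + h·f(t_n, y_n).
t=0.000000, y=-1.280000: f=0.000000 → y ← -1.280000 + 0.12·0.000000 = -1.280000
t=0.120000, y=-1.280000: f=0.067584 → y ← -1.280000 + 0.12·0.067584 = -1.271890
y(0.24) ≈ -1.2719

-1.2719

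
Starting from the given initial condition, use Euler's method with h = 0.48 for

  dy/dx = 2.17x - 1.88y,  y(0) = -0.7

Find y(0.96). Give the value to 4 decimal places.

Euler: y_{n+1} = y_n + h·f(x_n, y_n).
x=0.000000, y=-0.700000: f=1.316000 → y ← -0.700000 + 0.48·1.316000 = -0.068320
x=0.480000, y=-0.068320: f=1.170042 → y ← -0.068320 + 0.48·1.170042 = 0.493300
y(0.96) ≈ 0.4933

0.4933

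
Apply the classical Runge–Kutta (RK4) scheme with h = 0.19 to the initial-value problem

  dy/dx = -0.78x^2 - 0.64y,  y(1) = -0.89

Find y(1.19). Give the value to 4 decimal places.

RK4: k1 = f(x_n, y_n); k2 = f(x_n + h/2, y_n + (h/2)·k1); k3 = f(x_n + h/2, y_n + (h/2)·k2); k4 = f(x_n + h, y_n + h·k3); y_{n+1} = y_n + (h/6)·(k1 + 2k2 + 2k3 + k4).
x=1.000000, y=-0.890000:
  k1 = f(1.000000, -0.890000) = -0.210400
  k2 = f(1.095000, -0.909988) = -0.352847
  k3 = f(1.095000, -0.923520) = -0.344186
  k4 = f(1.190000, -0.955395) = -0.493105
  y ← -0.890000 + (0.19/6)·(k1 + 2k2 + 2k3 + k4) = -0.956423
y(1.19) ≈ -0.9564

-0.9564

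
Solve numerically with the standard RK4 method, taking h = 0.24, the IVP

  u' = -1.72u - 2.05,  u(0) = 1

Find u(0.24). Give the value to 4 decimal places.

RK4: k1 = f(x_n, u_n); k2 = f(x_n + h/2, u_n + (h/2)·k1); k3 = f(x_n + h/2, u_n + (h/2)·k2); k4 = f(x_n + h, u_n + h·k3); u_{n+1} = u_n + (h/6)·(k1 + 2k2 + 2k3 + k4).
x=0.000000, u=1.000000:
  k1 = f(0.000000, 1.000000) = -3.770000
  k2 = f(0.120000, 0.547600) = -2.991872
  k3 = f(0.120000, 0.640975) = -3.152478
  k4 = f(0.240000, 0.243405) = -2.468657
  u ← 1.000000 + (0.24/6)·(k1 + 2k2 + 2k3 + k4) = 0.258906
u(0.24) ≈ 0.2589

0.2589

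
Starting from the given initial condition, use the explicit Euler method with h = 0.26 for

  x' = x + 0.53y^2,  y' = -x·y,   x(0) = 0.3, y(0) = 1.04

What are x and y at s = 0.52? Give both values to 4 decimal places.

Euler on (x,y): x_{n+1} = x_n + h·x', y_{n+1} = y_n + h·y'.
0.000000: (0.300000, 1.040000); f=(0.873248, -0.312000) → (0.527044, 0.958880)
0.260000: (0.527044, 0.958880); f=(1.014353, -0.505372) → (0.790776, 0.827483)
(x(0.52), y(0.52)) ≈ (0.7908, 0.8275)

0.7908, 0.8275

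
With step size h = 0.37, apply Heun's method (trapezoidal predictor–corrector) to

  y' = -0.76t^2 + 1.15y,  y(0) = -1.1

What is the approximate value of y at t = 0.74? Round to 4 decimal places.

Heun: k1 = f(t_n, y_n); k2 = f(t_n + h, y_n + h·k1); y_{n+1} = y_n + (h/2)·(k1 + k2).
t=0.000000, y=-1.100000:
  k1 = f(0.000000, -1.100000) = -1.265000
  k2 = f(0.370000, -1.568050) = -1.907301
  y ← -1.100000 + (0.37/2)·(-1.265000 + (-1.907301)) = -1.686876
t=0.370000, y=-1.686876:
  k1 = f(0.370000, -1.686876) = -2.043951
  k2 = f(0.740000, -2.443138) = -3.225784
  y ← -1.686876 + (0.37/2)·(-2.043951 + (-3.225784)) = -2.661777
y(0.74) ≈ -2.6618

-2.6618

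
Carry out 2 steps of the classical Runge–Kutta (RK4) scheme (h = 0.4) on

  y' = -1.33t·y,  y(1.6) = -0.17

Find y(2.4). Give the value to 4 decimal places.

RK4: k1 = f(t_n, y_n); k2 = f(t_n + h/2, y_n + (h/2)·k1); k3 = f(t_n + h/2, y_n + (h/2)·k2); k4 = f(t_n + h, y_n + h·k3); y_{n+1} = y_n + (h/6)·(k1 + 2k2 + 2k3 + k4).
t=1.600000, y=-0.170000:
  k1 = f(1.600000, -0.170000) = 0.361760
  k2 = f(1.800000, -0.097648) = 0.233769
  k3 = f(1.800000, -0.123246) = 0.295051
  k4 = f(2.000000, -0.051979) = 0.138265
  y ← -0.170000 + (0.4/6)·(k1 + 2k2 + 2k3 + k4) = -0.066156
t=2.000000, y=-0.066156:
  k1 = f(2.000000, -0.066156) = 0.175974
  k2 = f(2.200000, -0.030961) = 0.090591
  k3 = f(2.200000, -0.048037) = 0.140557
  k4 = f(2.400000, -0.009933) = 0.031705
  y ← -0.066156 + (0.4/6)·(k1 + 2k2 + 2k3 + k4) = -0.021491
y(2.4) ≈ -0.0215

-0.0215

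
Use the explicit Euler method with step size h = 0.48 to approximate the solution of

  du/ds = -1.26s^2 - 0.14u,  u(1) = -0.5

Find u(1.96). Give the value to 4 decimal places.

-2.3240

Euler: u_{n+1} = u_n + h·f(s_n, u_n).
s=1.000000, u=-0.500000: f=-1.190000 → u ← -0.500000 + 0.48·(-1.190000) = -1.071200
s=1.480000, u=-1.071200: f=-2.609936 → u ← -1.071200 + 0.48·(-2.609936) = -2.323969
u(1.96) ≈ -2.3240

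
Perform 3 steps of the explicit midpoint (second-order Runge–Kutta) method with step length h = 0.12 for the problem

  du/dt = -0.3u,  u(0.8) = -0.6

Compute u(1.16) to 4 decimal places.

-0.5386

Midpoint: k1 = f(t_n, u_n); k2 = f(t_n + h/2, u_n + (h/2)·k1); u_{n+1} = u_n + h·k2.
t=0.800000, u=-0.600000:
  k1 = f(0.800000, -0.600000) = 0.180000
  k2 = f(0.860000, -0.589200) = 0.176760
  u ← -0.600000 + 0.12·0.176760 = -0.578789
t=0.920000, u=-0.578789:
  k1 = f(0.920000, -0.578789) = 0.173637
  k2 = f(0.980000, -0.568371) = 0.170511
  u ← -0.578789 + 0.12·0.170511 = -0.558327
t=1.040000, u=-0.558327:
  k1 = f(1.040000, -0.558327) = 0.167498
  k2 = f(1.100000, -0.548278) = 0.164483
  u ← -0.558327 + 0.12·0.164483 = -0.538589
u(1.16) ≈ -0.5386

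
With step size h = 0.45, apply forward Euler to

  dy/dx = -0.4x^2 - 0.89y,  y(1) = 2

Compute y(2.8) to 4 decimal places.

-1.3001

Euler: y_{n+1} = y_n + h·f(x_n, y_n).
x=1.000000, y=2.000000: f=-2.180000 → y ← 2.000000 + 0.45·(-2.180000) = 1.019000
x=1.450000, y=1.019000: f=-1.747910 → y ← 1.019000 + 0.45·(-1.747910) = 0.232440
x=1.900000, y=0.232440: f=-1.650872 → y ← 0.232440 + 0.45·(-1.650872) = -0.510452
x=2.350000, y=-0.510452: f=-1.754698 → y ← -0.510452 + 0.45·(-1.754698) = -1.300066
y(2.8) ≈ -1.3001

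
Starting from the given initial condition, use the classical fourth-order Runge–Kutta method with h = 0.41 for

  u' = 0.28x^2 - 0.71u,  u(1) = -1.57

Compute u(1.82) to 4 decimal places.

RK4: k1 = f(x_n, u_n); k2 = f(x_n + h/2, u_n + (h/2)·k1); k3 = f(x_n + h/2, u_n + (h/2)·k2); k4 = f(x_n + h, u_n + h·k3); u_{n+1} = u_n + (h/6)·(k1 + 2k2 + 2k3 + k4).
x=1.000000, u=-1.570000:
  k1 = f(1.000000, -1.570000) = 1.394700
  k2 = f(1.205000, -1.284087) = 1.318268
  k3 = f(1.205000, -1.299755) = 1.329393
  k4 = f(1.410000, -1.024949) = 1.284382
  u ← -1.570000 + (0.41/6)·(k1 + 2k2 + 2k3 + k4) = -1.025082
x=1.410000, u=-1.025082:
  k1 = f(1.410000, -1.025082) = 1.284476
  k2 = f(1.615000, -0.761765) = 1.271156
  k3 = f(1.615000, -0.764495) = 1.273095
  k4 = f(1.820000, -0.503114) = 1.284683
  u ← -1.025082 + (0.41/6)·(k1 + 2k2 + 2k3 + k4) = -0.501809
u(1.82) ≈ -0.5018

-0.5018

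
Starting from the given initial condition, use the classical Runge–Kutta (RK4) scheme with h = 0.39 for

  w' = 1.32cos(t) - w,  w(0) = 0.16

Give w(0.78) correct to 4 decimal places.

RK4: k1 = f(t_n, w_n); k2 = f(t_n + h/2, w_n + (h/2)·k1); k3 = f(t_n + h/2, w_n + (h/2)·k2); k4 = f(t_n + h, w_n + h·k3); w_{n+1} = w_n + (h/6)·(k1 + 2k2 + 2k3 + k4).
t=0.000000, w=0.160000:
  k1 = f(0.000000, 0.160000) = 1.160000
  k2 = f(0.195000, 0.386200) = 0.908783
  k3 = f(0.195000, 0.337213) = 0.957770
  k4 = f(0.390000, 0.533530) = 0.687350
  w ← 0.160000 + (0.39/6)·(k1 + 2k2 + 2k3 + k4) = 0.522730
t=0.390000, w=0.522730:
  k1 = f(0.390000, 0.522730) = 0.698150
  k2 = f(0.585000, 0.658869) = 0.441631
  k3 = f(0.585000, 0.608848) = 0.491652
  k4 = f(0.780000, 0.714474) = 0.223932
  w ← 0.522730 + (0.39/6)·(k1 + 2k2 + 2k3 + k4) = 0.703992
w(0.78) ≈ 0.7040

0.7040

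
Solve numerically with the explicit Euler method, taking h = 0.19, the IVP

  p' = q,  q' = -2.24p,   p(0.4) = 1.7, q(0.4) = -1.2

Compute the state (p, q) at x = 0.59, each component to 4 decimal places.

1.4720, -1.9235

Euler on (p,q): p_{n+1} = p_n + h·p', q_{n+1} = q_n + h·q'.
0.400000: (1.700000, -1.200000); f=(-1.200000, -3.808000) → (1.472000, -1.923520)
(p(0.59), q(0.59)) ≈ (1.4720, -1.9235)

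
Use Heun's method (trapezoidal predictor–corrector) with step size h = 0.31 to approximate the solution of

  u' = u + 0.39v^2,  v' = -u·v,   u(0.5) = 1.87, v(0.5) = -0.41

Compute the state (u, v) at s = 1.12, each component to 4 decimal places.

Heun on (u,v): k1 = f(s_n, state_n); k2 = f(s_n + h, state_n + h·k1); state_{n+1} = state_n + (h/2)·(k1 + k2).
0.500000: (1.870000, -0.410000)
  k1 = (1.935559, 0.766700)
  predictor → (2.470023, -0.172323)
  k2 = (2.481604, 0.425642)
  → (2.554660, -0.225187)
0.810000: (2.554660, -0.225187)
  k1 = (2.574437, 0.575276)
  predictor → (3.352736, -0.046851)
  k2 = (3.353592, 0.157080)
  → (3.473505, -0.111672)
(u(1.12), v(1.12)) ≈ (3.4735, -0.1117)

3.4735, -0.1117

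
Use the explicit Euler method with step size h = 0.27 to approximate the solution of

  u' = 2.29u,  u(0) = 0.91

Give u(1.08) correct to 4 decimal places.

6.2413

Euler: u_{n+1} = u_n + h·f(t_n, u_n).
t=0.000000, u=0.910000: f=2.083900 → u ← 0.910000 + 0.27·2.083900 = 1.472653
t=0.270000, u=1.472653: f=3.372375 → u ← 1.472653 + 0.27·3.372375 = 2.383194
t=0.540000, u=2.383194: f=5.457515 → u ← 2.383194 + 0.27·5.457515 = 3.856723
t=0.810000, u=3.856723: f=8.831897 → u ← 3.856723 + 0.27·8.831897 = 6.241336
u(1.08) ≈ 6.2413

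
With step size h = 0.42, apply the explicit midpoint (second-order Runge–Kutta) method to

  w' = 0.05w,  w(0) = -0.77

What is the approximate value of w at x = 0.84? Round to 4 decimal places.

-0.8030

Midpoint: k1 = f(x_n, w_n); k2 = f(x_n + h/2, w_n + (h/2)·k1); w_{n+1} = w_n + h·k2.
x=0.000000, w=-0.770000:
  k1 = f(0.000000, -0.770000) = -0.038500
  k2 = f(0.210000, -0.778085) = -0.038904
  w ← -0.770000 + 0.42·(-0.038904) = -0.786340
x=0.420000, w=-0.786340:
  k1 = f(0.420000, -0.786340) = -0.039317
  k2 = f(0.630000, -0.794596) = -0.039730
  w ← -0.786340 + 0.42·(-0.039730) = -0.803026
w(0.84) ≈ -0.8030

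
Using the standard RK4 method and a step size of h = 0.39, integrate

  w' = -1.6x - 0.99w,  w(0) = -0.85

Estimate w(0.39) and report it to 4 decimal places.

-0.6853

RK4: k1 = f(x_n, w_n); k2 = f(x_n + h/2, w_n + (h/2)·k1); k3 = f(x_n + h/2, w_n + (h/2)·k2); k4 = f(x_n + h, w_n + h·k3); w_{n+1} = w_n + (h/6)·(k1 + 2k2 + 2k3 + k4).
x=0.000000, w=-0.850000:
  k1 = f(0.000000, -0.850000) = 0.841500
  k2 = f(0.195000, -0.685908) = 0.367048
  k3 = f(0.195000, -0.778426) = 0.458641
  k4 = f(0.390000, -0.671130) = 0.040419
  w ← -0.850000 + (0.39/6)·(k1 + 2k2 + 2k3 + k4) = -0.685336
w(0.39) ≈ -0.6853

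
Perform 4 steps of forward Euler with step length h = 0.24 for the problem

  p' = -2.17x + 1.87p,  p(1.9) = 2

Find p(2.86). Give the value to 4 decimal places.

0.3029

Euler: p_{n+1} = p_n + h·f(x_n, p_n).
x=1.900000, p=2.000000: f=-0.383000 → p ← 2.000000 + 0.24·(-0.383000) = 1.908080
x=2.140000, p=1.908080: f=-1.075690 → p ← 1.908080 + 0.24·(-1.075690) = 1.649914
x=2.380000, p=1.649914: f=-2.079260 → p ← 1.649914 + 0.24·(-2.079260) = 1.150892
x=2.620000, p=1.150892: f=-3.533232 → p ← 1.150892 + 0.24·(-3.533232) = 0.302916
p(2.86) ≈ 0.3029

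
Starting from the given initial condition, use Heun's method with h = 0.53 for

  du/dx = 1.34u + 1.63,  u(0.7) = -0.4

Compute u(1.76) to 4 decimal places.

Heun: k1 = f(x_n, u_n); k2 = f(x_n + h, u_n + h·k1); u_{n+1} = u_n + (h/2)·(k1 + k2).
x=0.700000, u=-0.400000:
  k1 = f(0.700000, -0.400000) = 1.094000
  k2 = f(1.230000, 0.179820) = 1.870959
  u ← -0.400000 + (0.53/2)·(1.094000 + 1.870959) = 0.385714
x=1.230000, u=0.385714:
  k1 = f(1.230000, 0.385714) = 2.146857
  k2 = f(1.760000, 1.523548) = 3.671555
  u ← 0.385714 + (0.53/2)·(2.146857 + 3.671555) = 1.927593
u(1.76) ≈ 1.9276

1.9276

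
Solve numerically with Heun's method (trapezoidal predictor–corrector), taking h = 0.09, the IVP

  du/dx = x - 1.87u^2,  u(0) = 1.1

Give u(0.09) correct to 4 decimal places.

Heun: k1 = f(x_n, u_n); k2 = f(x_n + h, u_n + h·k1); u_{n+1} = u_n + (h/2)·(k1 + k2).
x=0.000000, u=1.100000:
  k1 = f(0.000000, 1.100000) = -2.262700
  k2 = f(0.090000, 0.896357) = -1.412462
  u ← 1.100000 + (0.09/2)·(-2.262700 + (-1.412462)) = 0.934618
u(0.09) ≈ 0.9346

0.9346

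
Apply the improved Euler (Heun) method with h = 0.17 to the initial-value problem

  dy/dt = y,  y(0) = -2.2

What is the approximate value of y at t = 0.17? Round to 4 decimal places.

Heun: k1 = f(t_n, y_n); k2 = f(t_n + h, y_n + h·k1); y_{n+1} = y_n + (h/2)·(k1 + k2).
t=0.000000, y=-2.200000:
  k1 = f(0.000000, -2.200000) = -2.200000
  k2 = f(0.170000, -2.574000) = -2.574000
  y ← -2.200000 + (0.17/2)·(-2.200000 + (-2.574000)) = -2.605790
y(0.17) ≈ -2.6058

-2.6058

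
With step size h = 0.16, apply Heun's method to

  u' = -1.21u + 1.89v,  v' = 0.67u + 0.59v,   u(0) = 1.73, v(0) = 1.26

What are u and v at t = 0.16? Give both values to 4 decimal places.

1.8177, 1.5812

Heun on (u,v): k1 = f(t_n, state_n); k2 = f(t_n + h, state_n + h·k1); state_{n+1} = state_n + (h/2)·(k1 + k2).
0.000000: (1.730000, 1.260000)
  k1 = (0.288100, 1.902500)
  predictor → (1.776096, 1.564400)
  k2 = (0.807640, 2.112980)
  → (1.817659, 1.581238)
(u(0.16), v(0.16)) ≈ (1.8177, 1.5812)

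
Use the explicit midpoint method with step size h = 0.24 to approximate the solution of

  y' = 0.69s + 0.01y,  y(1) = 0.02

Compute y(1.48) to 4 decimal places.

Midpoint: k1 = f(s_n, y_n); k2 = f(s_n + h/2, y_n + (h/2)·k1); y_{n+1} = y_n + h·k2.
s=1.000000, y=0.020000:
  k1 = f(1.000000, 0.020000) = 0.690200
  k2 = f(1.120000, 0.102824) = 0.773828
  y ← 0.020000 + 0.24·0.773828 = 0.205719
s=1.240000, y=0.205719:
  k1 = f(1.240000, 0.205719) = 0.857657
  k2 = f(1.360000, 0.308638) = 0.941486
  y ← 0.205719 + 0.24·0.941486 = 0.431676
y(1.48) ≈ 0.4317

0.4317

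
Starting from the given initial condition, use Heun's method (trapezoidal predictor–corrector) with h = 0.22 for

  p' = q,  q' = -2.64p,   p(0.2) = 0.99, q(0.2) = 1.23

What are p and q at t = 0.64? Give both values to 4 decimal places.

1.2477, -0.1558

Heun on (p,q): k1 = f(t_n, state_n); k2 = f(t_n + h, state_n + h·k1); state_{n+1} = state_n + (h/2)·(k1 + k2).
0.200000: (0.990000, 1.230000)
  k1 = (1.230000, -2.613600)
  predictor → (1.260600, 0.655008)
  k2 = (0.655008, -3.327984)
  → (1.197351, 0.576426)
0.420000: (1.197351, 0.576426)
  k1 = (0.576426, -3.161006)
  predictor → (1.324165, -0.118996)
  k2 = (-0.118996, -3.495794)
  → (1.247668, -0.155822)
(p(0.64), q(0.64)) ≈ (1.2477, -0.1558)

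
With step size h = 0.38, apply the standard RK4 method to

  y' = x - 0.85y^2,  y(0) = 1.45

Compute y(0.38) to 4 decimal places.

1.0455

RK4: k1 = f(x_n, y_n); k2 = f(x_n + h/2, y_n + (h/2)·k1); k3 = f(x_n + h/2, y_n + (h/2)·k2); k4 = f(x_n + h, y_n + h·k3); y_{n+1} = y_n + (h/6)·(k1 + 2k2 + 2k3 + k4).
x=0.000000, y=1.450000:
  k1 = f(0.000000, 1.450000) = -1.787125
  k2 = f(0.190000, 1.110446) = -0.858127
  k3 = f(0.190000, 1.286956) = -1.217817
  k4 = f(0.380000, 0.987230) = -0.448429
  y ← 1.450000 + (0.38/6)·(k1 + 2k2 + 2k3 + k4) = 1.045462
y(0.38) ≈ 1.0455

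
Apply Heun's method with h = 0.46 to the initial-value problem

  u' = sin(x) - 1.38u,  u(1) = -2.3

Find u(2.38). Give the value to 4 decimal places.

Heun: k1 = f(x_n, u_n); k2 = f(x_n + h, u_n + h·k1); u_{n+1} = u_n + (h/2)·(k1 + k2).
x=1.000000, u=-2.300000:
  k1 = f(1.000000, -2.300000) = 4.015471
  k2 = f(1.460000, -0.452883) = 1.618847
  u ← -2.300000 + (0.46/2)·(4.015471 + 1.618847) = -1.004107
x=1.460000, u=-1.004107:
  k1 = f(1.460000, -1.004107) = 2.379536
  k2 = f(1.920000, 0.090480) = 0.814784
  u ← -1.004107 + (0.46/2)·(2.379536 + 0.814784) = -0.269413
x=1.920000, u=-0.269413:
  k1 = f(1.920000, -0.269413) = 1.311436
  k2 = f(2.380000, 0.333847) = 0.229366
  u ← -0.269413 + (0.46/2)·(1.311436 + 0.229366) = 0.084971
u(2.38) ≈ 0.0850

0.0850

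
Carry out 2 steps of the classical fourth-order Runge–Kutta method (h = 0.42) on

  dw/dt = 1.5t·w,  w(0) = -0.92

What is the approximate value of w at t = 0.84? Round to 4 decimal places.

-1.5615

RK4: k1 = f(t_n, w_n); k2 = f(t_n + h/2, w_n + (h/2)·k1); k3 = f(t_n + h/2, w_n + (h/2)·k2); k4 = f(t_n + h, w_n + h·k3); w_{n+1} = w_n + (h/6)·(k1 + 2k2 + 2k3 + k4).
t=0.000000, w=-0.920000:
  k1 = f(0.000000, -0.920000) = 0.000000
  k2 = f(0.210000, -0.920000) = -0.289800
  k3 = f(0.210000, -0.980858) = -0.308970
  k4 = f(0.420000, -1.049768) = -0.661354
  w ← -0.920000 + (0.42/6)·(k1 + 2k2 + 2k3 + k4) = -1.050123
t=0.420000, w=-1.050123:
  k1 = f(0.420000, -1.050123) = -0.661577
  k2 = f(0.630000, -1.189054) = -1.123656
  k3 = f(0.630000, -1.286090) = -1.215355
  k4 = f(0.840000, -1.560572) = -1.966321
  w ← -1.050123 + (0.42/6)·(k1 + 2k2 + 2k3 + k4) = -1.561537
w(0.84) ≈ -1.5615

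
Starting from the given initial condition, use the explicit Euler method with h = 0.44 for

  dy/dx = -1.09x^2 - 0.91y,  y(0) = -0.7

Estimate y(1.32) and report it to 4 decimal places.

Euler: y_{n+1} = y_n + h·f(x_n, y_n).
x=0.000000, y=-0.700000: f=0.637000 → y ← -0.700000 + 0.44·0.637000 = -0.419720
x=0.440000, y=-0.419720: f=0.170921 → y ← -0.419720 + 0.44·0.170921 = -0.344515
x=0.880000, y=-0.344515: f=-0.530588 → y ← -0.344515 + 0.44·(-0.530588) = -0.577973
y(1.32) ≈ -0.5780

-0.5780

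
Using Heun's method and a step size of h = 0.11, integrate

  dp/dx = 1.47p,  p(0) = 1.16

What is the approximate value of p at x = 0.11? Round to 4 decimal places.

1.3627

Heun: k1 = f(x_n, p_n); k2 = f(x_n + h, p_n + h·k1); p_{n+1} = p_n + (h/2)·(k1 + k2).
x=0.000000, p=1.160000:
  k1 = f(0.000000, 1.160000) = 1.705200
  k2 = f(0.110000, 1.347572) = 1.980931
  p ← 1.160000 + (0.11/2)·(1.705200 + 1.980931) = 1.362737
p(0.11) ≈ 1.3627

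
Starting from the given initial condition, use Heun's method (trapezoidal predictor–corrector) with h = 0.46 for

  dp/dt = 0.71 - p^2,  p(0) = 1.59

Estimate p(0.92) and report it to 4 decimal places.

Heun: k1 = f(t_n, p_n); k2 = f(t_n + h, p_n + h·k1); p_{n+1} = p_n + (h/2)·(k1 + k2).
t=0.000000, p=1.590000:
  k1 = f(0.000000, 1.590000) = -1.818100
  k2 = f(0.460000, 0.753674) = 0.141976
  p ← 1.590000 + (0.46/2)·(-1.818100 + 0.141976) = 1.204491
t=0.460000, p=1.204491:
  k1 = f(0.460000, 1.204491) = -0.740799
  k2 = f(0.920000, 0.863724) = -0.036018
  p ← 1.204491 + (0.46/2)·(-0.740799 + (-0.036018)) = 1.025823
p(0.92) ≈ 1.0258

1.0258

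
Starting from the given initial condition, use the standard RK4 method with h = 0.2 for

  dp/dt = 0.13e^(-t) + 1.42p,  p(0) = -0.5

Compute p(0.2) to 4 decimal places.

-0.6368

RK4: k1 = f(t_n, p_n); k2 = f(t_n + h/2, p_n + (h/2)·k1); k3 = f(t_n + h/2, p_n + (h/2)·k2); k4 = f(t_n + h, p_n + h·k3); p_{n+1} = p_n + (h/6)·(k1 + 2k2 + 2k3 + k4).
t=0.000000, p=-0.500000:
  k1 = f(0.000000, -0.500000) = -0.580000
  k2 = f(0.100000, -0.558000) = -0.674731
  k3 = f(0.100000, -0.567473) = -0.688183
  k4 = f(0.200000, -0.637637) = -0.799009
  p ← -0.500000 + (0.2/6)·(k1 + 2k2 + 2k3 + k4) = -0.636828
p(0.2) ≈ -0.6368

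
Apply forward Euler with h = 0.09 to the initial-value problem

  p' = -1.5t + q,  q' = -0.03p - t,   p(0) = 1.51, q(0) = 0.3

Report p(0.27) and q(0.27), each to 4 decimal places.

1.5527, 0.2633

Euler on (p,q): p_{n+1} = p_n + h·p', q_{n+1} = q_n + h·q'.
0.000000: (1.510000, 0.300000); f=(0.300000, -0.045300) → (1.537000, 0.295923)
0.090000: (1.537000, 0.295923); f=(0.160923, -0.136110) → (1.551483, 0.283673)
0.180000: (1.551483, 0.283673); f=(0.013673, -0.226544) → (1.552714, 0.263284)
(p(0.27), q(0.27)) ≈ (1.5527, 0.2633)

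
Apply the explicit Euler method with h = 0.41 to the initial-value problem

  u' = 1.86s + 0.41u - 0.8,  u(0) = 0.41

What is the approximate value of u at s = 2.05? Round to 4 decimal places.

Euler: u_{n+1} = u_n + h·f(s_n, u_n).
s=0.000000, u=0.410000: f=-0.631900 → u ← 0.410000 + 0.41·(-0.631900) = 0.150921
s=0.410000, u=0.150921: f=0.024478 → u ← 0.150921 + 0.41·0.024478 = 0.160957
s=0.820000, u=0.160957: f=0.791192 → u ← 0.160957 + 0.41·0.791192 = 0.485346
s=1.230000, u=0.485346: f=1.686792 → u ← 0.485346 + 0.41·1.686792 = 1.176930
s=1.640000, u=1.176930: f=2.732941 → u ← 1.176930 + 0.41·2.732941 = 2.297436
u(2.05) ≈ 2.2974

2.2974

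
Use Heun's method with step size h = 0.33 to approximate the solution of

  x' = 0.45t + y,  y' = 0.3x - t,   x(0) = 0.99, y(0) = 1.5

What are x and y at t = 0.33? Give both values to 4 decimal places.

1.5257, 1.5681

Heun on (x,y): k1 = f(t_n, state_n); k2 = f(t_n + h, state_n + h·k1); state_{n+1} = state_n + (h/2)·(k1 + k2).
0.000000: (0.990000, 1.500000)
  k1 = (1.500000, 0.297000)
  predictor → (1.485000, 1.598010)
  k2 = (1.746510, 0.115500)
  → (1.525674, 1.568062)
(x(0.33), y(0.33)) ≈ (1.5257, 1.5681)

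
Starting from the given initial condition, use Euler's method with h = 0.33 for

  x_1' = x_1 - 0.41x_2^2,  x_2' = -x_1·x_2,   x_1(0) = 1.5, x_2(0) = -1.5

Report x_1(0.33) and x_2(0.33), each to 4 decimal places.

Euler on (x_1,x_2): x_1_{n+1} = x_1_n + h·x_1', x_2_{n+1} = x_2_n + h·x_2'.
0.000000: (1.500000, -1.500000); f=(0.577500, 2.250000) → (1.690575, -0.757500)
(x_1(0.33), x_2(0.33)) ≈ (1.6906, -0.7575)

1.6906, -0.7575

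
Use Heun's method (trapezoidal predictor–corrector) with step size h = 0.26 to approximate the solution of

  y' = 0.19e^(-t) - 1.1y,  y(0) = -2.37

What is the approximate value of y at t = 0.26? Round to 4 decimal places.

-1.7524

Heun: k1 = f(t_n, y_n); k2 = f(t_n + h, y_n + h·k1); y_{n+1} = y_n + (h/2)·(k1 + k2).
t=0.000000, y=-2.370000:
  k1 = f(0.000000, -2.370000) = 2.797000
  k2 = f(0.260000, -1.642780) = 1.953558
  y ← -2.370000 + (0.26/2)·(2.797000 + 1.953558) = -1.752427
y(0.26) ≈ -1.7524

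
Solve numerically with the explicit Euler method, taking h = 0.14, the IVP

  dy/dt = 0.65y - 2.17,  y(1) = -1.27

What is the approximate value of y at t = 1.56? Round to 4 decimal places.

-3.1907

Euler: y_{n+1} = y_n + h·f(t_n, y_n).
t=1.000000, y=-1.270000: f=-2.995500 → y ← -1.270000 + 0.14·(-2.995500) = -1.689370
t=1.140000, y=-1.689370: f=-3.268091 → y ← -1.689370 + 0.14·(-3.268091) = -2.146903
t=1.280000, y=-2.146903: f=-3.565487 → y ← -2.146903 + 0.14·(-3.565487) = -2.646071
t=1.420000, y=-2.646071: f=-3.889946 → y ← -2.646071 + 0.14·(-3.889946) = -3.190663
y(1.56) ≈ -3.1907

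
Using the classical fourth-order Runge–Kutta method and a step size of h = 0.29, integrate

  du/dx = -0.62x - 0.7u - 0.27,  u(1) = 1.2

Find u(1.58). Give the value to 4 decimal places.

0.2838

RK4: k1 = f(x_n, u_n); k2 = f(x_n + h/2, u_n + (h/2)·k1); k3 = f(x_n + h/2, u_n + (h/2)·k2); k4 = f(x_n + h, u_n + h·k3); u_{n+1} = u_n + (h/6)·(k1 + 2k2 + 2k3 + k4).
x=1.000000, u=1.200000:
  k1 = f(1.000000, 1.200000) = -1.730000
  k2 = f(1.145000, 0.949150) = -1.644305
  k3 = f(1.145000, 0.961576) = -1.653003
  k4 = f(1.290000, 0.720629) = -1.574240
  u ← 1.200000 + (0.29/6)·(k1 + 2k2 + 2k3 + k4) = 0.721555
x=1.290000, u=0.721555:
  k1 = f(1.290000, 0.721555) = -1.574889
  k2 = f(1.435000, 0.493196) = -1.504937
  k3 = f(1.435000, 0.503339) = -1.512038
  k4 = f(1.580000, 0.283064) = -1.447745
  u ← 0.721555 + (0.29/6)·(k1 + 2k2 + 2k3 + k4) = 0.283820
u(1.58) ≈ 0.2838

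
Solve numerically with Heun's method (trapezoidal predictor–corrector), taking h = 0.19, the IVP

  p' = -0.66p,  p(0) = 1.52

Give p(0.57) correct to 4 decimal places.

1.0446

Heun: k1 = f(s_n, p_n); k2 = f(s_n + h, p_n + h·k1); p_{n+1} = p_n + (h/2)·(k1 + k2).
s=0.000000, p=1.520000:
  k1 = f(0.000000, 1.520000) = -1.003200
  k2 = f(0.190000, 1.329392) = -0.877399
  p ← 1.520000 + (0.19/2)·(-1.003200 + (-0.877399)) = 1.341343
s=0.190000, p=1.341343:
  k1 = f(0.190000, 1.341343) = -0.885286
  k2 = f(0.380000, 1.173139) = -0.774272
  p ← 1.341343 + (0.19/2)·(-0.885286 + (-0.774272)) = 1.183685
s=0.380000, p=1.183685:
  k1 = f(0.380000, 1.183685) = -0.781232
  k2 = f(0.570000, 1.035251) = -0.683266
  p ← 1.183685 + (0.19/2)·(-0.781232 + (-0.683266)) = 1.044558
p(0.57) ≈ 1.0446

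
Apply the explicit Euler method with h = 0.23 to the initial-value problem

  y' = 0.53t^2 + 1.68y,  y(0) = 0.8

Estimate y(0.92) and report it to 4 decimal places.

Euler: y_{n+1} = y_n + h·f(t_n, y_n).
t=0.000000, y=0.800000: f=1.344000 → y ← 0.800000 + 0.23·1.344000 = 1.109120
t=0.230000, y=1.109120: f=1.891359 → y ← 1.109120 + 0.23·1.891359 = 1.544132
t=0.460000, y=1.544132: f=2.706291 → y ← 1.544132 + 0.23·2.706291 = 2.166579
t=0.690000, y=2.166579: f=3.892186 → y ← 2.166579 + 0.23·3.892186 = 3.061782
y(0.92) ≈ 3.0618

3.0618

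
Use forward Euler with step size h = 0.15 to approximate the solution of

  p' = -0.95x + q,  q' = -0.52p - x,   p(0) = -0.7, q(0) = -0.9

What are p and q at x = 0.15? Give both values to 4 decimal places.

Euler on (p,q): p_{n+1} = p_n + h·p', q_{n+1} = q_n + h·q'.
0.000000: (-0.700000, -0.900000); f=(-0.900000, 0.364000) → (-0.835000, -0.845400)
(p(0.15), q(0.15)) ≈ (-0.8350, -0.8454)

-0.8350, -0.8454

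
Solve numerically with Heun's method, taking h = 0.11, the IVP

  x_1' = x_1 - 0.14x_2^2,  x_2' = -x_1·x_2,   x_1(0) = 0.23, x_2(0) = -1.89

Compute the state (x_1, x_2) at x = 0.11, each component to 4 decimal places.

0.2000, -1.8458

Heun on (x_1,x_2): k1 = f(x_n, state_n); k2 = f(x_n + h, state_n + h·k1); state_{n+1} = state_n + (h/2)·(k1 + k2).
0.000000: (0.230000, -1.890000)
  k1 = (-0.270094, 0.434700)
  predictor → (0.200290, -1.842183)
  k2 = (-0.274820, 0.368970)
  → (0.200030, -1.845798)
(x_1(0.11), x_2(0.11)) ≈ (0.2000, -1.8458)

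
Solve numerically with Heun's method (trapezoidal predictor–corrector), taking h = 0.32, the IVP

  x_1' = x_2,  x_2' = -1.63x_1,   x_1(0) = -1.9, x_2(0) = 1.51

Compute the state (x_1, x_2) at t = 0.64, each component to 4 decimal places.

-0.3932, 2.8331

Heun on (x_1,x_2): k1 = f(t_n, state_n); k2 = f(t_n + h, state_n + h·k1); state_{n+1} = state_n + (h/2)·(k1 + k2).
0.000000: (-1.900000, 1.510000)
  k1 = (1.510000, 3.097000)
  predictor → (-1.416800, 2.501040)
  k2 = (2.501040, 2.309384)
  → (-1.258234, 2.375021)
0.320000: (-1.258234, 2.375021)
  k1 = (2.375021, 2.050921)
  predictor → (-0.498227, 3.031316)
  k2 = (3.031316, 0.812110)
  → (-0.393220, 2.833106)
(x_1(0.64), x_2(0.64)) ≈ (-0.3932, 2.8331)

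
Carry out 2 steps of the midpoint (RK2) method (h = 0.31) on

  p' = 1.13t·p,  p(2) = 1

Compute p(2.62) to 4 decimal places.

Midpoint: k1 = f(t_n, p_n); k2 = f(t_n + h/2, p_n + (h/2)·k1); p_{n+1} = p_n + h·k2.
t=2.000000, p=1.000000:
  k1 = f(2.000000, 1.000000) = 2.260000
  k2 = f(2.155000, 1.350300) = 3.288183
  p ← 1.000000 + 0.31·3.288183 = 2.019337
t=2.310000, p=2.019337:
  k1 = f(2.310000, 2.019337) = 5.271075
  k2 = f(2.465000, 2.836353) = 7.900520
  p ← 2.019337 + 0.31·7.900520 = 4.468498
p(2.62) ≈ 4.4685

4.4685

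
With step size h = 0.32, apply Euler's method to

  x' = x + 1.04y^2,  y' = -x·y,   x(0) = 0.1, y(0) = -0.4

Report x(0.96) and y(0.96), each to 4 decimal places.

0.4328, -0.3299

Euler on (x,y): x_{n+1} = x_n + h·x', y_{n+1} = y_n + h·y'.
0.000000: (0.100000, -0.400000); f=(0.266400, 0.040000) → (0.185248, -0.387200)
0.320000: (0.185248, -0.387200); f=(0.341169, 0.071728) → (0.294422, -0.364247)
0.640000: (0.294422, -0.364247); f=(0.432405, 0.107242) → (0.432792, -0.329929)
(x(0.96), y(0.96)) ≈ (0.4328, -0.3299)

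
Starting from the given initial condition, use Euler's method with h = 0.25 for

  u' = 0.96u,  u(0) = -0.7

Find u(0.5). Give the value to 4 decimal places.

Euler: u_{n+1} = u_n + h·f(x_n, u_n).
x=0.000000, u=-0.700000: f=-0.672000 → u ← -0.700000 + 0.25·(-0.672000) = -0.868000
x=0.250000, u=-0.868000: f=-0.833280 → u ← -0.868000 + 0.25·(-0.833280) = -1.076320
u(0.5) ≈ -1.0763

-1.0763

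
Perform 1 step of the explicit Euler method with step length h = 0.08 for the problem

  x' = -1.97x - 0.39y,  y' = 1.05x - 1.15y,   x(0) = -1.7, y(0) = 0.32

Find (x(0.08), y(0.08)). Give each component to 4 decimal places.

Euler on (x,y): x_{n+1} = x_n + h·x', y_{n+1} = y_n + h·y'.
0.000000: (-1.700000, 0.320000); f=(3.224200, -2.153000) → (-1.442064, 0.147760)
(x(0.08), y(0.08)) ≈ (-1.4421, 0.1478)

-1.4421, 0.1478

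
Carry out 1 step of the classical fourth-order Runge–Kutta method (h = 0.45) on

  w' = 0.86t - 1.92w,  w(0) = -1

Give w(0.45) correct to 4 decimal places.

-0.3576

RK4: k1 = f(t_n, w_n); k2 = f(t_n + h/2, w_n + (h/2)·k1); k3 = f(t_n + h/2, w_n + (h/2)·k2); k4 = f(t_n + h, w_n + h·k3); w_{n+1} = w_n + (h/6)·(k1 + 2k2 + 2k3 + k4).
t=0.000000, w=-1.000000:
  k1 = f(0.000000, -1.000000) = 1.920000
  k2 = f(0.225000, -0.568000) = 1.284060
  k3 = f(0.225000, -0.711086) = 1.558786
  k4 = f(0.450000, -0.298546) = 0.960209
  w ← -1.000000 + (0.45/6)·(k1 + 2k2 + 2k3 + k4) = -0.357557
w(0.45) ≈ -0.3576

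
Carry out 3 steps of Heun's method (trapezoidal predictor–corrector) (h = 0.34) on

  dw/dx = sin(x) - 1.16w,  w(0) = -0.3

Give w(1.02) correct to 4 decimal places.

0.2368

Heun: k1 = f(x_n, w_n); k2 = f(x_n + h, w_n + h·k1); w_{n+1} = w_n + (h/2)·(k1 + k2).
x=0.000000, w=-0.300000:
  k1 = f(0.000000, -0.300000) = 0.348000
  k2 = f(0.340000, -0.181680) = 0.544236
  w ← -0.300000 + (0.34/2)·(0.348000 + 0.544236) = -0.148320
x=0.340000, w=-0.148320:
  k1 = f(0.340000, -0.148320) = 0.505538
  k2 = f(0.680000, 0.023563) = 0.601460
  w ← -0.148320 + (0.34/2)·(0.505538 + 0.601460) = 0.039870
x=0.680000, w=0.039870:
  k1 = f(0.680000, 0.039870) = 0.582544
  k2 = f(1.020000, 0.237935) = 0.576104
  w ← 0.039870 + (0.34/2)·(0.582544 + 0.576104) = 0.236840
w(1.02) ≈ 0.2368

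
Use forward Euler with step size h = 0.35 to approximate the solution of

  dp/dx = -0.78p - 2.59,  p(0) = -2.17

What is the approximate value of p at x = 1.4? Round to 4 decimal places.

-2.9991

Euler: p_{n+1} = p_n + h·f(x_n, p_n).
x=0.000000, p=-2.170000: f=-0.897400 → p ← -2.170000 + 0.35·(-0.897400) = -2.484090
x=0.350000, p=-2.484090: f=-0.652410 → p ← -2.484090 + 0.35·(-0.652410) = -2.712433
x=0.700000, p=-2.712433: f=-0.474302 → p ← -2.712433 + 0.35·(-0.474302) = -2.878439
x=1.050000, p=-2.878439: f=-0.344817 → p ← -2.878439 + 0.35·(-0.344817) = -2.999125
p(1.4) ≈ -2.9991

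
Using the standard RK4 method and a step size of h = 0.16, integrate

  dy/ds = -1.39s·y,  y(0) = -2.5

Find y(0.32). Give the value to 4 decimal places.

RK4: k1 = f(s_n, y_n); k2 = f(s_n + h/2, y_n + (h/2)·k1); k3 = f(s_n + h/2, y_n + (h/2)·k2); k4 = f(s_n + h, y_n + h·k3); y_{n+1} = y_n + (h/6)·(k1 + 2k2 + 2k3 + k4).
s=0.000000, y=-2.500000:
  k1 = f(0.000000, -2.500000) = 0.000000
  k2 = f(0.080000, -2.500000) = 0.278000
  k3 = f(0.080000, -2.477760) = 0.275527
  k4 = f(0.160000, -2.455916) = 0.546196
  y ← -2.500000 + (0.16/6)·(k1 + 2k2 + 2k3 + k4) = -2.455913
s=0.160000, y=-2.455913:
  k1 = f(0.160000, -2.455913) = 0.546195
  k2 = f(0.240000, -2.412218) = 0.804716
  k3 = f(0.240000, -2.391536) = 0.797816
  k4 = f(0.320000, -2.328263) = 1.035611
  y ← -2.455913 + (0.16/6)·(k1 + 2k2 + 2k3 + k4) = -2.328263
y(0.32) ≈ -2.3283

-2.3283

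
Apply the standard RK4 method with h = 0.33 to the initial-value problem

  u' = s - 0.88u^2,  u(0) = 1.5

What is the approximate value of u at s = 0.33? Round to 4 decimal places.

1.0891

RK4: k1 = f(s_n, u_n); k2 = f(s_n + h/2, u_n + (h/2)·k1); k3 = f(s_n + h/2, u_n + (h/2)·k2); k4 = f(s_n + h, u_n + h·k3); u_{n+1} = u_n + (h/6)·(k1 + 2k2 + 2k3 + k4).
s=0.000000, u=1.500000:
  k1 = f(0.000000, 1.500000) = -1.980000
  k2 = f(0.165000, 1.173300) = -1.046437
  k3 = f(0.165000, 1.327338) = -1.385407
  k4 = f(0.330000, 1.042816) = -0.626969
  u ← 1.500000 + (0.33/6)·(k1 + 2k2 + 2k3 + k4) = 1.089114
u(0.33) ≈ 1.0891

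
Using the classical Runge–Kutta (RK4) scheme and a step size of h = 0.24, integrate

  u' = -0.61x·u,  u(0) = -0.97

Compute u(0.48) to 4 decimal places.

RK4: k1 = f(x_n, u_n); k2 = f(x_n + h/2, u_n + (h/2)·k1); k3 = f(x_n + h/2, u_n + (h/2)·k2); k4 = f(x_n + h, u_n + h·k3); u_{n+1} = u_n + (h/6)·(k1 + 2k2 + 2k3 + k4).
x=0.000000, u=-0.970000:
  k1 = f(0.000000, -0.970000) = 0.000000
  k2 = f(0.120000, -0.970000) = 0.071004
  k3 = f(0.120000, -0.961480) = 0.070380
  k4 = f(0.240000, -0.953109) = 0.139535
  u ← -0.970000 + (0.24/6)·(k1 + 2k2 + 2k3 + k4) = -0.953108
x=0.240000, u=-0.953108:
  k1 = f(0.240000, -0.953108) = 0.139535
  k2 = f(0.360000, -0.936364) = 0.205625
  k3 = f(0.360000, -0.928433) = 0.203884
  k4 = f(0.480000, -0.904176) = 0.264743
  u ← -0.953108 + (0.24/6)·(k1 + 2k2 + 2k3 + k4) = -0.904176
u(0.48) ≈ -0.9042

-0.9042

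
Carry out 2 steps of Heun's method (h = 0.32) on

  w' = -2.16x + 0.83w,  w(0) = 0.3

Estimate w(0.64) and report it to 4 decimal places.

0.0027

Heun: k1 = f(x_n, w_n); k2 = f(x_n + h, w_n + h·k1); w_{n+1} = w_n + (h/2)·(k1 + k2).
x=0.000000, w=0.300000:
  k1 = f(0.000000, 0.300000) = 0.249000
  k2 = f(0.320000, 0.379680) = -0.376066
  w ← 0.300000 + (0.32/2)·(0.249000 + (-0.376066)) = 0.279670
x=0.320000, w=0.279670:
  k1 = f(0.320000, 0.279670) = -0.459074
  k2 = f(0.640000, 0.132766) = -1.272204
  w ← 0.279670 + (0.32/2)·(-0.459074 + (-1.272204)) = 0.002665
w(0.64) ≈ 0.0027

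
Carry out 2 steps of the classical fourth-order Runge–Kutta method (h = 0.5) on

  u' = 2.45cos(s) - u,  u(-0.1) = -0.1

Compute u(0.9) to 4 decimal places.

RK4: k1 = f(s_n, u_n); k2 = f(s_n + h/2, u_n + (h/2)·k1); k3 = f(s_n + h/2, u_n + (h/2)·k2); k4 = f(s_n + h, u_n + h·k3); u_{n+1} = u_n + (h/6)·(k1 + 2k2 + 2k3 + k4).
s=-0.100000, u=-0.100000:
  k1 = f(-0.100000, -0.100000) = 2.537760
  k2 = f(0.150000, 0.534440) = 1.888049
  k3 = f(0.150000, 0.372012) = 2.050477
  k4 = f(0.400000, 0.925238) = 1.331361
  u ← -0.100000 + (0.5/6)·(k1 + 2k2 + 2k3 + k4) = 0.878848
s=0.400000, u=0.878848:
  k1 = f(0.400000, 0.878848) = 1.377752
  k2 = f(0.650000, 1.223286) = 0.727120
  k3 = f(0.650000, 1.060628) = 0.889778
  k4 = f(0.900000, 1.323737) = 0.199208
  u ← 0.878848 + (0.5/6)·(k1 + 2k2 + 2k3 + k4) = 1.279744
u(0.9) ≈ 1.2797

1.2797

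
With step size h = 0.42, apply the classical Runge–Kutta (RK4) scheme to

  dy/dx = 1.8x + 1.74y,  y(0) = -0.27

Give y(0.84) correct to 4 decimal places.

RK4: k1 = f(x_n, y_n); k2 = f(x_n + h/2, y_n + (h/2)·k1); k3 = f(x_n + h/2, y_n + (h/2)·k2); k4 = f(x_n + h, y_n + h·k3); y_{n+1} = y_n + (h/6)·(k1 + 2k2 + 2k3 + k4).
x=0.000000, y=-0.270000:
  k1 = f(0.000000, -0.270000) = -0.469800
  k2 = f(0.210000, -0.368658) = -0.263465
  k3 = f(0.210000, -0.325328) = -0.188070
  k4 = f(0.420000, -0.348989) = 0.148758
  y ← -0.270000 + (0.42/6)·(k1 + 2k2 + 2k3 + k4) = -0.355688
x=0.420000, y=-0.355688:
  k1 = f(0.420000, -0.355688) = 0.137103
  k2 = f(0.630000, -0.326896) = 0.565201
  k3 = f(0.630000, -0.236996) = 0.721628
  k4 = f(0.840000, -0.052604) = 1.420469
  y ← -0.355688 + (0.42/6)·(k1 + 2k2 + 2k3 + k4) = -0.066502
y(0.84) ≈ -0.0665

-0.0665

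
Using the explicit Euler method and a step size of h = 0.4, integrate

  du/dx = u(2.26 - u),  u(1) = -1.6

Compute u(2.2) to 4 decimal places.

-110.0571

Euler: u_{n+1} = u_n + h·f(x_n, u_n).
x=1.000000, u=-1.600000: f=-6.176000 → u ← -1.600000 + 0.4·(-6.176000) = -4.070400
x=1.400000, u=-4.070400: f=-25.767260 → u ← -4.070400 + 0.4·(-25.767260) = -14.377304
x=1.800000, u=-14.377304: f=-239.199579 → u ← -14.377304 + 0.4·(-239.199579) = -110.057136
u(2.2) ≈ -110.0571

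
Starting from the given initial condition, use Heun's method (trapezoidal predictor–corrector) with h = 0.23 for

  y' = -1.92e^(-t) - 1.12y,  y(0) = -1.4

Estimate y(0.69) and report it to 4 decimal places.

-1.2806

Heun: k1 = f(t_n, y_n); k2 = f(t_n + h, y_n + h·k1); y_{n+1} = y_n + (h/2)·(k1 + k2).
t=0.000000, y=-1.400000:
  k1 = f(0.000000, -1.400000) = -0.352000
  k2 = f(0.230000, -1.480960) = 0.133171
  y ← -1.400000 + (0.23/2)·(-0.352000 + 0.133171) = -1.425165
t=0.230000, y=-1.425165:
  k1 = f(0.230000, -1.425165) = 0.070681
  k2 = f(0.460000, -1.408909) = 0.365913
  y ← -1.425165 + (0.23/2)·(0.070681 + 0.365913) = -1.374957
t=0.460000, y=-1.374957:
  k1 = f(0.460000, -1.374957) = 0.327887
  k2 = f(0.690000, -1.299543) = 0.492462
  y ← -1.374957 + (0.23/2)·(0.327887 + 0.492462) = -1.280617
y(0.69) ≈ -1.2806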